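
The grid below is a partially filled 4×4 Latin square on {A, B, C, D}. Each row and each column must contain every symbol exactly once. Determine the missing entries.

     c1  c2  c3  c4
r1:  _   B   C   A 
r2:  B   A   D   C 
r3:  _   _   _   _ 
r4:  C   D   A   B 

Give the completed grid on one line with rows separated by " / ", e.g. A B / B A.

D B C A / B A D C / A C B D / C D A B

At row 1, column 1: row 1 has {A,B,C}; column 1 has {B,C}; that leaves D.
At row 3, column 1: row 3 is empty so far; column 1 has {B,C,D}; that leaves A.
At row 3, column 2: row 3 has {A}; column 2 has {A,B,D}; that leaves C.
At row 3, column 3: row 3 has {A,C}; column 3 has {A,C,D}; that leaves B.
At row 3, column 4: row 3 has {A,B,C}; column 4 has {A,B,C}; that leaves D.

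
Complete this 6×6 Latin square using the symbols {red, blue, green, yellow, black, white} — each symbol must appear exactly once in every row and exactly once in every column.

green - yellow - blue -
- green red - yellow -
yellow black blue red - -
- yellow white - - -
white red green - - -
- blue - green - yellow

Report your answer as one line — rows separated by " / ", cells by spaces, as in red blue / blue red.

Cell (r1,c2): row 1 has {blue,green,yellow}; column 2 has {red,blue,green,yellow,black} → white.
Cell (r1,c4): row 1 has {blue,green,yellow,white}; column 4 has {red,green} → black.
Cell (r1,c6): row 1 has {blue,green,yellow,black,white}; column 6 has {yellow} → red.
Cell (r4,c4): row 4 has {yellow,white}; column 4 has {red,green,black} → blue.
Cell (r5,c4): row 5 has {red,green,white}; column 4 has {red,blue,green,black} → yellow.
Cell (r5,c5): row 5 has {red,green,yellow,white}; column 5 has {blue,yellow} → black.
Cell (r5,c6): row 5 has {red,green,yellow,black,white}; column 6 has {red,yellow} → blue.
Cell (r6,c3): row 6 has {blue,green,yellow}; column 3 has {red,blue,green,yellow,white} → black.
Cell (r2,c4): row 2 has {red,green,yellow}; column 4 has {red,blue,green,yellow,black} → white.
Cell (r2,c6): row 2 has {red,green,yellow,white}; column 6 has {red,blue,yellow} → black.
Cell (r4,c6): row 4 has {blue,yellow,white}; column 6 has {red,blue,yellow,black} → green.
Cell (r6,c1): row 6 has {blue,green,yellow,black}; column 1 has {green,yellow,white} → red.
Cell (r6,c5): row 6 has {red,blue,green,yellow,black}; column 5 has {blue,yellow,black} → white.
Cell (r2,c1): row 2 has {red,green,yellow,black,white}; column 1 has {red,green,yellow,white} → blue.
Cell (r3,c5): row 3 has {red,blue,yellow,black}; column 5 has {blue,yellow,black,white} → green.
Cell (r3,c6): row 3 has {red,blue,green,yellow,black}; column 6 has {red,blue,green,yellow,black} → white.
Cell (r4,c1): row 4 has {blue,green,yellow,white}; column 1 has {red,blue,green,yellow,white} → black.
Cell (r4,c5): row 4 has {blue,green,yellow,black,white}; column 5 has {blue,green,yellow,black,white} → red.

green white yellow black blue red / blue green red white yellow black / yellow black blue red green white / black yellow white blue red green / white red green yellow black blue / red blue black green white yellow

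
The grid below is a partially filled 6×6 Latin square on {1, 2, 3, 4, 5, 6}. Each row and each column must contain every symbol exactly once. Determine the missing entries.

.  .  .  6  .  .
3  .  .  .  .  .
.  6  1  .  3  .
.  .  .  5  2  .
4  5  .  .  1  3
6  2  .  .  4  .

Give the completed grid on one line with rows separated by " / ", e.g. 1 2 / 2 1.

Cell (r1,c5): row 1 has {6}; column 5 has {1,2,3,4} → 5.
Cell (r2,c5): row 2 has {3}; column 5 has {1,2,3,4,5} → 6.
Cell (r4,c1): row 4 has {2,5}; column 1 has {3,4,6} → 1.
Cell (r5,c4): row 5 has {1,3,4,5}; column 4 has {5,6} → 2.
Cell (r1,c1): row 1 has {5,6}; column 1 has {1,3,4,6} → 2.
Cell (r3,c1): row 3 has {1,3,6}; column 1 has {1,2,3,4,6} → 5.
Cell (r3,c4): row 3 has {1,3,5,6}; column 4 has {2,5,6} → 4.
Cell (r3,c6): row 3 has {1,3,4,5,6}; column 6 has {3} → 2.
Cell (r5,c3): row 5 has {1,2,3,4,5}; column 3 has {1} → 6.
Cell (r2,c4): row 2 has {3,6}; column 4 has {2,4,5,6} → 1.
Cell (r6,c4): row 6 has {2,4,6}; column 4 has {1,2,4,5,6} → 3.
Cell (r2,c2): row 2 has {1,3,6}; column 2 has {2,5,6} → 4.
Cell (r2,c6): row 2 has {1,3,4,6}; column 6 has {2,3} → 5.
Cell (r4,c2): row 4 has {1,2,5}; column 2 has {2,4,5,6} → 3.
Cell (r4,c3): row 4 has {1,2,3,5}; column 3 has {1,6} → 4.
Cell (r4,c6): row 4 has {1,2,3,4,5}; column 6 has {2,3,5} → 6.
Cell (r6,c3): row 6 has {2,3,4,6}; column 3 has {1,4,6} → 5.
Cell (r6,c6): row 6 has {2,3,4,5,6}; column 6 has {2,3,5,6} → 1.
Cell (r1,c2): row 1 has {2,5,6}; column 2 has {2,3,4,5,6} → 1.
Cell (r1,c3): row 1 has {1,2,5,6}; column 3 has {1,4,5,6} → 3.
Cell (r1,c6): row 1 has {1,2,3,5,6}; column 6 has {1,2,3,5,6} → 4.
Cell (r2,c3): row 2 has {1,3,4,5,6}; column 3 has {1,3,4,5,6} → 2.

2 1 3 6 5 4 / 3 4 2 1 6 5 / 5 6 1 4 3 2 / 1 3 4 5 2 6 / 4 5 6 2 1 3 / 6 2 5 3 4 1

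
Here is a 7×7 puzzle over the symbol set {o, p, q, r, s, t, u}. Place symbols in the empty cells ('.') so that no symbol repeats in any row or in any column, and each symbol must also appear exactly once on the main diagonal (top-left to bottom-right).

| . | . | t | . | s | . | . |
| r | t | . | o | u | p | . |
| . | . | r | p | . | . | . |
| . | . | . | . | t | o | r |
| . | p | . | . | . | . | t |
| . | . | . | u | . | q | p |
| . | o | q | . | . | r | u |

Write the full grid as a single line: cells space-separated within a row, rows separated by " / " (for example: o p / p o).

(r1,c6): row 1 has {s,t}; column 6 has {o,p,q,r}, so it must be u.
(r2,c3): row 2 has {o,p,r,t,u}; column 3 has {q,r,t}, so it must be s.
(r2,c7): row 2 has {o,p,r,s,t,u}; column 7 has {p,r,t,u}, so it must be q.
(r4,c4): row 4 has {o,r,t}; column 4 has {o,p,u}; the diagonal has {q,r,t,u}, so it must be s.
(r5,c5): row 5 has {p,t}; column 5 has {s,t,u}; the diagonal has {q,r,s,t,u}, so it must be o.
(r5,c6): row 5 has {o,p,t}; column 6 has {o,p,q,r,u}, so it must be s.
(r6,c3): row 6 has {p,q,u}; column 3 has {q,r,s,t}, so it must be o.
(r6,c5): row 6 has {o,p,q,u}; column 5 has {o,s,t,u}, so it must be r.
(r7,c4): row 7 has {o,q,r,u}; column 4 has {o,p,s,u}, so it must be t.
(r7,c5): row 7 has {o,q,r,t,u}; column 5 has {o,r,s,t,u}, so it must be p.
(r1,c1): row 1 has {s,t,u}; column 1 has {r}; the diagonal has {o,q,r,s,t,u}, so it must be p.
(r1,c7): row 1 has {p,s,t,u}; column 7 has {p,q,r,t,u}, so it must be o.
(r3,c5): row 3 has {p,r}; column 5 has {o,p,r,s,t,u}, so it must be q.
(r3,c6): row 3 has {p,q,r}; column 6 has {o,p,q,r,s,u}, so it must be t.
(r3,c7): row 3 has {p,q,r,t}; column 7 has {o,p,q,r,t,u}, so it must be s.
(r5,c3): row 5 has {o,p,s,t}; column 3 has {o,q,r,s,t}, so it must be u.
(r6,c2): row 6 has {o,p,q,r,u}; column 2 has {o,p,t}, so it must be s.
(r7,c1): row 7 has {o,p,q,r,t,u}; column 1 has {p,r}, so it must be s.
(r3,c2): row 3 has {p,q,r,s,t}; column 2 has {o,p,s,t}, so it must be u.
(r4,c2): row 4 has {o,r,s,t}; column 2 has {o,p,s,t,u}, so it must be q.
(r4,c3): row 4 has {o,q,r,s,t}; column 3 has {o,q,r,s,t,u}, so it must be p.
(r5,c1): row 5 has {o,p,s,t,u}; column 1 has {p,r,s}, so it must be q.
(r5,c4): row 5 has {o,p,q,s,t,u}; column 4 has {o,p,s,t,u}, so it must be r.
(r6,c1): row 6 has {o,p,q,r,s,u}; column 1 has {p,q,r,s}, so it must be t.
(r1,c2): row 1 has {o,p,s,t,u}; column 2 has {o,p,q,s,t,u}, so it must be r.
(r1,c4): row 1 has {o,p,r,s,t,u}; column 4 has {o,p,r,s,t,u}, so it must be q.
(r3,c1): row 3 has {p,q,r,s,t,u}; column 1 has {p,q,r,s,t}, so it must be o.
(r4,c1): row 4 has {o,p,q,r,s,t}; column 1 has {o,p,q,r,s,t}, so it must be u.

p r t q s u o / r t s o u p q / o u r p q t s / u q p s t o r / q p u r o s t / t s o u r q p / s o q t p r u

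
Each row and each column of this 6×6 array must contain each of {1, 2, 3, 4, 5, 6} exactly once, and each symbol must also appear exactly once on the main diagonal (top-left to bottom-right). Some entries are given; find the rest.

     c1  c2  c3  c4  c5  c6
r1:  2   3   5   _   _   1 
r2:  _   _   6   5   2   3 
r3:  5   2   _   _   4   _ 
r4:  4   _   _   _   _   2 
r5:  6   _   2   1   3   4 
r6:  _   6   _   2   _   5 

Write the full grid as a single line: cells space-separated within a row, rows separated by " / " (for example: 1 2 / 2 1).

2 3 5 4 6 1 / 1 4 6 5 2 3 / 5 2 1 3 4 6 / 4 1 3 6 5 2 / 6 5 2 1 3 4 / 3 6 4 2 1 5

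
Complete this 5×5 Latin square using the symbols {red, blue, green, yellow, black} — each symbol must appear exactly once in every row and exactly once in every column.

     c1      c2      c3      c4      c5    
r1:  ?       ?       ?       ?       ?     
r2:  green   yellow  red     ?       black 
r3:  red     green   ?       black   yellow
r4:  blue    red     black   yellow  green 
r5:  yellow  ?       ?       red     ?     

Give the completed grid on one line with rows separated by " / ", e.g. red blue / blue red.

black blue yellow green red / green yellow red blue black / red green blue black yellow / blue red black yellow green / yellow black green red blue

Cell (r1,c1): row 1 is empty so far; column 1 has {red,blue,green,yellow} → black.
Cell (r1,c2): row 1 has {black}; column 2 has {red,green,yellow} → blue.
Cell (r1,c4): row 1 has {blue,black}; column 4 has {red,yellow,black} → green.
Cell (r1,c5): row 1 has {blue,green,black}; column 5 has {green,yellow,black} → red.
Cell (r2,c4): row 2 has {red,green,yellow,black}; column 4 has {red,green,yellow,black} → blue.
Cell (r3,c3): row 3 has {red,green,yellow,black}; column 3 has {red,black} → blue.
Cell (r5,c2): row 5 has {red,yellow}; column 2 has {red,blue,green,yellow} → black.
Cell (r5,c3): row 5 has {red,yellow,black}; column 3 has {red,blue,black} → green.
Cell (r5,c5): row 5 has {red,green,yellow,black}; column 5 has {red,green,yellow,black} → blue.
Cell (r1,c3): row 1 has {red,blue,green,black}; column 3 has {red,blue,green,black} → yellow.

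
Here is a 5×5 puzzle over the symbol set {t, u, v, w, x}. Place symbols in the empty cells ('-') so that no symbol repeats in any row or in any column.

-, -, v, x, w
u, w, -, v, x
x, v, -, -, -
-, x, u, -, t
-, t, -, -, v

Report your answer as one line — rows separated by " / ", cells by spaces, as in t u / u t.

t u v x w / u w t v x / x v w t u / v x u w t / w t x u v

(r1,c1) = t
(r1,c2) = u
(r2,c3) = t
(r3,c3) = w
(r3,c5) = u
(r4,c4) = w
(r5,c1) = w
(r5,c3) = x
(r5,c4) = u
(r3,c4) = t
(r4,c1) = v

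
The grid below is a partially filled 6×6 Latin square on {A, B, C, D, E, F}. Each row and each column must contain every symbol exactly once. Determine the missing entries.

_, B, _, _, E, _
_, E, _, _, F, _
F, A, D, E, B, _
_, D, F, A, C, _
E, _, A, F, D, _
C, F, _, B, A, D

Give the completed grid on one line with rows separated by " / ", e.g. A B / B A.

A B C D E F / D E B C F A / F A D E B C / B D F A C E / E C A F D B / C F E B A D

(r1,c3) = C
(r1,c4) = D
(r2,c3) = B
(r2,c4) = C
(r2,c6) = A
(r3,c6) = C
(r4,c1) = B
(r4,c6) = E
(r5,c2) = C
(r5,c6) = B
(r6,c3) = E
(r1,c1) = A
(r1,c6) = F
(r2,c1) = D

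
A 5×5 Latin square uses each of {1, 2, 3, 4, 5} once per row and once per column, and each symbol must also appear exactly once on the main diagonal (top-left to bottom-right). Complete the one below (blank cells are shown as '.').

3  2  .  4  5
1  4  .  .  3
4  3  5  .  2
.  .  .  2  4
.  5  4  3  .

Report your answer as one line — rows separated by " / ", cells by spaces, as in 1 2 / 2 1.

(r1,c3) = 1
(r2,c3) = 2
(r2,c4) = 5
(r3,c4) = 1
(r4,c1) = 5
(r4,c2) = 1
(r4,c3) = 3
(r5,c1) = 2
(r5,c5) = 1

3 2 1 4 5 / 1 4 2 5 3 / 4 3 5 1 2 / 5 1 3 2 4 / 2 5 4 3 1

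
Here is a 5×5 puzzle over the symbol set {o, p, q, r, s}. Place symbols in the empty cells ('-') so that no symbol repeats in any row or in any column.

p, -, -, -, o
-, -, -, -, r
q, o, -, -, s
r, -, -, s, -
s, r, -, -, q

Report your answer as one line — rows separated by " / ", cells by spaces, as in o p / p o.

(r2,c1): row 2 has {r}; column 1 has {p,q,r,s}, so it must be o.
(r4,c5): row 4 has {r,s}; column 5 has {o,q,r,s}, so it must be p.
(r4,c2): row 4 has {p,r,s}; column 2 has {o,r}, so it must be q.
(r4,c3): row 4 has {p,q,r,s}; column 3 is empty so far, so it must be o.
(r5,c3): row 5 has {q,r,s}; column 3 has {o}, so it must be p.
(r5,c4): row 5 has {p,q,r,s}; column 4 has {s}, so it must be o.
(r1,c2): row 1 has {o,p}; column 2 has {o,q,r}, so it must be s.
(r2,c2): row 2 has {o,r}; column 2 has {o,q,r,s}, so it must be p.
(r2,c4): row 2 has {o,p,r}; column 4 has {o,s}, so it must be q.
(r3,c3): row 3 has {o,q,s}; column 3 has {o,p}, so it must be r.
(r3,c4): row 3 has {o,q,r,s}; column 4 has {o,q,s}, so it must be p.
(r1,c3): row 1 has {o,p,s}; column 3 has {o,p,r}, so it must be q.
(r1,c4): row 1 has {o,p,q,s}; column 4 has {o,p,q,s}, so it must be r.
(r2,c3): row 2 has {o,p,q,r}; column 3 has {o,p,q,r}, so it must be s.

p s q r o / o p s q r / q o r p s / r q o s p / s r p o q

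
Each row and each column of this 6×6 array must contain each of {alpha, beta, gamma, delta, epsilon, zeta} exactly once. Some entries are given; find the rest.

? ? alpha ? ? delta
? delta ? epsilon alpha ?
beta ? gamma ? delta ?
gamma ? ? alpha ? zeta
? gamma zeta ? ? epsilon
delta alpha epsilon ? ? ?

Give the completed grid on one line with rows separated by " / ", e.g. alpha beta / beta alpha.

(r2,c1) = zeta
(r2,c3) = beta
(r2,c6) = gamma
(r3,c4) = zeta
(r3,c6) = alpha
(r4,c3) = delta
(r5,c1) = alpha
(r5,c5) = beta
(r6,c6) = beta
(r1,c1) = epsilon
(r3,c2) = epsilon
(r4,c2) = beta
(r4,c5) = epsilon
(r5,c4) = delta
(r6,c4) = gamma
(r6,c5) = zeta
(r1,c2) = zeta
(r1,c4) = beta
(r1,c5) = gamma

epsilon zeta alpha beta gamma delta / zeta delta beta epsilon alpha gamma / beta epsilon gamma zeta delta alpha / gamma beta delta alpha epsilon zeta / alpha gamma zeta delta beta epsilon / delta alpha epsilon gamma zeta beta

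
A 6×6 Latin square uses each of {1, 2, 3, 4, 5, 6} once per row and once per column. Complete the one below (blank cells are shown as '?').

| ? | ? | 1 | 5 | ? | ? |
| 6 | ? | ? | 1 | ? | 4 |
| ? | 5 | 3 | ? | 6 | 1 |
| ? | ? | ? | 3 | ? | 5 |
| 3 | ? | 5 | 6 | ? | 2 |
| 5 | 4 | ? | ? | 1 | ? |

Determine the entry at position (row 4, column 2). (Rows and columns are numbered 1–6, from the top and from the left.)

6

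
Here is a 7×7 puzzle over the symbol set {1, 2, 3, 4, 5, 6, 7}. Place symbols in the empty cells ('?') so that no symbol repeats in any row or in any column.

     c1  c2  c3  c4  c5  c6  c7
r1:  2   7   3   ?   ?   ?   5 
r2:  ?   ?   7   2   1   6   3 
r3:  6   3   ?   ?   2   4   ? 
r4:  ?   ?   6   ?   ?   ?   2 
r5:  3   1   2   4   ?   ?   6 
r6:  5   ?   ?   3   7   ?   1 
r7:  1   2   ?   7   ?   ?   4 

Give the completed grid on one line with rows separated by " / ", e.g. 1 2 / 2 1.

2 7 3 6 4 1 5 / 4 5 7 2 1 6 3 / 6 3 1 5 2 4 7 / 7 4 6 1 3 5 2 / 3 1 2 4 5 7 6 / 5 6 4 3 7 2 1 / 1 2 5 7 6 3 4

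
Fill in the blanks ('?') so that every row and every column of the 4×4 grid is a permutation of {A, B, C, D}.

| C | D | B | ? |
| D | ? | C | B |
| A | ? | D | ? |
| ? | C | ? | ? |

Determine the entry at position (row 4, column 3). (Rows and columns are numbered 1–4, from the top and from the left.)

A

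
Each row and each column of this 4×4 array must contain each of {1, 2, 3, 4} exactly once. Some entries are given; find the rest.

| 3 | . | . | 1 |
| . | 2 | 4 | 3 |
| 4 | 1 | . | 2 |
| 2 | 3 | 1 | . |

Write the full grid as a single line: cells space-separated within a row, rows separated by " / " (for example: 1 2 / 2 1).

3 4 2 1 / 1 2 4 3 / 4 1 3 2 / 2 3 1 4

(r1,c2) = 4
(r1,c3) = 2
(r2,c1) = 1
(r3,c3) = 3
(r4,c4) = 4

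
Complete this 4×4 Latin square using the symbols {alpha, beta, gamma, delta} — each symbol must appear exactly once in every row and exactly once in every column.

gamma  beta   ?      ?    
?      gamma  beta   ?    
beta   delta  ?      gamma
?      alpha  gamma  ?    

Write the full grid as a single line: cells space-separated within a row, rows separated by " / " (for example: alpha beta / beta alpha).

gamma beta delta alpha / alpha gamma beta delta / beta delta alpha gamma / delta alpha gamma beta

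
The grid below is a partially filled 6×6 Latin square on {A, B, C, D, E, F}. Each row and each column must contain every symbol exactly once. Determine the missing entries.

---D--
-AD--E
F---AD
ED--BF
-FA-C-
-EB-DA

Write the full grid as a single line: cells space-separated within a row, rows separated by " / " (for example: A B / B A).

A B F D E C / B A D C F E / F C E B A D / E D C A B F / D F A E C B / C E B F D A

(r2,c5) = F
(r4,c3) = C
(r4,c4) = A
(r5,c6) = B
(r6,c1) = C
(r6,c4) = F
(r1,c5) = E
(r1,c6) = C
(r2,c1) = B
(r2,c4) = C
(r3,c3) = E
(r3,c4) = B
(r5,c1) = D
(r5,c4) = E
(r1,c1) = A
(r1,c2) = B
(r1,c3) = F
(r3,c2) = C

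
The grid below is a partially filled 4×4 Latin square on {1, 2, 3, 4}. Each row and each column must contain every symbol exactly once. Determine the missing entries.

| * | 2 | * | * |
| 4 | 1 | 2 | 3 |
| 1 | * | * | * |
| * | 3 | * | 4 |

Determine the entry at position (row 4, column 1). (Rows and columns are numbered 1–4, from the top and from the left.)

2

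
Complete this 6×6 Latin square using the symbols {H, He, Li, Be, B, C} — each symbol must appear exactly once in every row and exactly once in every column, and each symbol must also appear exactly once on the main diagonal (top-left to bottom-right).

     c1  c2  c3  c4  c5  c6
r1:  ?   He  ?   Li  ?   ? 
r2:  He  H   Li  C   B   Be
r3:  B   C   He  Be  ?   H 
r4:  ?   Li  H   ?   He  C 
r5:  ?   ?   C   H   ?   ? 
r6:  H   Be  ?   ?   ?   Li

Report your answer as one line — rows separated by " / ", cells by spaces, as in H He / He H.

C He Be Li H B / He H Li C B Be / B C He Be Li H / Be Li H B He C / Li B C H Be He / H Be B He C Li

(r1,c6) = B
(r3,c5) = Li
(r4,c1) = Be
(r4,c4) = B
(r5,c1) = Li
(r5,c2) = B
(r5,c5) = Be
(r5,c6) = He
(r6,c3) = B
(r6,c4) = He
(r6,c5) = C
(r1,c1) = C
(r1,c3) = Be
(r1,c5) = H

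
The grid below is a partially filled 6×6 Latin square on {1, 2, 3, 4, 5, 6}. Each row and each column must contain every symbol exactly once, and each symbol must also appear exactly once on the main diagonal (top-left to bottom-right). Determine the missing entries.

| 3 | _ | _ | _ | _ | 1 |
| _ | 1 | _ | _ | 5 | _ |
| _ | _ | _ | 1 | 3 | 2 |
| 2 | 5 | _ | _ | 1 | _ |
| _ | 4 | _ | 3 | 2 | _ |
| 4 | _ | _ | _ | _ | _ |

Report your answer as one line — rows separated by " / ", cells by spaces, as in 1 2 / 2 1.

3 2 6 5 4 1 / 6 1 2 4 5 3 / 5 6 4 1 3 2 / 2 5 3 6 1 4 / 1 4 5 3 2 6 / 4 3 1 2 6 5

(r2,c1): row 2 has {1,5}; column 1 has {2,3,4}, so it must be 6.
(r3,c1): row 3 has {1,2,3}; column 1 has {2,3,4,6}, so it must be 5.
(r3,c2): row 3 has {1,2,3,5}; column 2 has {1,4,5}, so it must be 6.
(r3,c3): row 3 has {1,2,3,5,6}; column 3 is empty so far; the diagonal has {1,2,3}, so it must be 4.
(r4,c4): row 4 has {1,2,5}; column 4 has {1,3}; the diagonal has {1,2,3,4}, so it must be 6.
(r5,c1): row 5 has {2,3,4}; column 1 has {2,3,4,5,6}, so it must be 1.
(r6,c5): row 6 has {4}; column 5 has {1,2,3,5}, so it must be 6.
(r6,c6): row 6 has {4,6}; column 6 has {1,2}; the diagonal has {1,2,3,4,6}, so it must be 5.
(r1,c2): row 1 has {1,3}; column 2 has {1,4,5,6}, so it must be 2.
(r1,c5): row 1 has {1,2,3}; column 5 has {1,2,3,5,6}, so it must be 4.
(r4,c3): row 4 has {1,2,5,6}; column 3 has {4}, so it must be 3.
(r4,c6): row 4 has {1,2,3,5,6}; column 6 has {1,2,5}, so it must be 4.
(r5,c6): row 5 has {1,2,3,4}; column 6 has {1,2,4,5}, so it must be 6.
(r6,c2): row 6 has {4,5,6}; column 2 has {1,2,4,5,6}, so it must be 3.
(r6,c4): row 6 has {3,4,5,6}; column 4 has {1,3,6}, so it must be 2.
(r1,c4): row 1 has {1,2,3,4}; column 4 has {1,2,3,6}, so it must be 5.
(r2,c3): row 2 has {1,5,6}; column 3 has {3,4}, so it must be 2.
(r2,c4): row 2 has {1,2,5,6}; column 4 has {1,2,3,5,6}, so it must be 4.
(r2,c6): row 2 has {1,2,4,5,6}; column 6 has {1,2,4,5,6}, so it must be 3.
(r5,c3): row 5 has {1,2,3,4,6}; column 3 has {2,3,4}, so it must be 5.
(r6,c3): row 6 has {2,3,4,5,6}; column 3 has {2,3,4,5}, so it must be 1.
(r1,c3): row 1 has {1,2,3,4,5}; column 3 has {1,2,3,4,5}, so it must be 6.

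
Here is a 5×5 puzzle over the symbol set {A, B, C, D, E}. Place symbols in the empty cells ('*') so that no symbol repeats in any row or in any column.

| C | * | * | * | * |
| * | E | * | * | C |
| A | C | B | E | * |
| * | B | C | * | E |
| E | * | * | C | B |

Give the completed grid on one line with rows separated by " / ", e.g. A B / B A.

Cell (r3,c5): row 3 has {A,B,C,E}; column 5 has {B,C,E} → D.
Cell (r4,c1): row 4 has {B,C,E}; column 1 has {A,C,E} → D.
Cell (r4,c4): row 4 has {B,C,D,E}; column 4 has {C,E} → A.
Cell (r1,c5): row 1 has {C}; column 5 has {B,C,D,E} → A.
Cell (r2,c1): row 2 has {C,E}; column 1 has {A,C,D,E} → B.
Cell (r2,c4): row 2 has {B,C,E}; column 4 has {A,C,E} → D.
Cell (r1,c2): row 1 has {A,C}; column 2 has {B,C,E} → D.
Cell (r1,c3): row 1 has {A,C,D}; column 3 has {B,C} → E.
Cell (r1,c4): row 1 has {A,C,D,E}; column 4 has {A,C,D,E} → B.
Cell (r2,c3): row 2 has {B,C,D,E}; column 3 has {B,C,E} → A.
Cell (r5,c2): row 5 has {B,C,E}; column 2 has {B,C,D,E} → A.
Cell (r5,c3): row 5 has {A,B,C,E}; column 3 has {A,B,C,E} → D.

C D E B A / B E A D C / A C B E D / D B C A E / E A D C B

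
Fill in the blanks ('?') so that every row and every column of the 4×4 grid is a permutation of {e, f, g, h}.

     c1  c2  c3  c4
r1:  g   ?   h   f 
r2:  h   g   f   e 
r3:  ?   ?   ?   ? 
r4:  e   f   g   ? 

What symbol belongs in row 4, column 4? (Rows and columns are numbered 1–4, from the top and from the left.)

h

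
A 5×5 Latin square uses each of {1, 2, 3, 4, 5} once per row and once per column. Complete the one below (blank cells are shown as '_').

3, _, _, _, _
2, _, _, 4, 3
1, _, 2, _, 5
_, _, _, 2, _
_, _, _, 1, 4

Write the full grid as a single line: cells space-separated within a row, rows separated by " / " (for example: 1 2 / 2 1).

3 1 4 5 2 / 2 5 1 4 3 / 1 4 2 3 5 / 4 3 5 2 1 / 5 2 3 1 4

row 1 has {3}; column 4 has {1,2,4} — only 5 is left for (r1,c4).
row 3 has {1,2,5}; column 4 has {1,2,4,5} — only 3 is left for (r3,c4).
row 4 has {2}; column 5 has {3,4,5} — only 1 is left for (r4,c5).
row 5 has {1,4}; column 1 has {1,2,3} — only 5 is left for (r5,c1).
row 5 has {1,4,5}; column 3 has {2} — only 3 is left for (r5,c3).
row 1 has {3,5}; column 5 has {1,3,4,5} — only 2 is left for (r1,c5).
row 3 has {1,2,3,5}; column 2 is empty so far — only 4 is left for (r3,c2).
row 4 has {1,2}; column 1 has {1,2,3,5} — only 4 is left for (r4,c1).
row 4 has {1,2,4}; column 3 has {2,3} — only 5 is left for (r4,c3).
row 5 has {1,3,4,5}; column 2 has {4} — only 2 is left for (r5,c2).
row 1 has {2,3,5}; column 2 has {2,4} — only 1 is left for (r1,c2).
row 1 has {1,2,3,5}; column 3 has {2,3,5} — only 4 is left for (r1,c3).
row 2 has {2,3,4}; column 2 has {1,2,4} — only 5 is left for (r2,c2).
row 2 has {2,3,4,5}; column 3 has {2,3,4,5} — only 1 is left for (r2,c3).
row 4 has {1,2,4,5}; column 2 has {1,2,4,5} — only 3 is left for (r4,c2).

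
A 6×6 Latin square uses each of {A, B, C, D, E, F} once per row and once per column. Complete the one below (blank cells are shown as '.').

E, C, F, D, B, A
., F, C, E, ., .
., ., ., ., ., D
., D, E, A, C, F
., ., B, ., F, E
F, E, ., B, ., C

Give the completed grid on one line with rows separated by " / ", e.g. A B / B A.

Cell (r2,c6): row 2 has {C,E,F}; column 6 has {A,C,D,E,F} → B.
Cell (r3,c3): row 3 has {D}; column 3 has {B,C,E,F} → A.
Cell (r3,c5): row 3 has {A,D}; column 5 has {B,C,F} → E.
Cell (r4,c1): row 4 has {A,C,D,E,F}; column 1 has {E,F} → B.
Cell (r5,c2): row 5 has {B,E,F}; column 2 has {C,D,E,F} → A.
Cell (r5,c4): row 5 has {A,B,E,F}; column 4 has {A,B,D,E} → C.
Cell (r6,c3): row 6 has {B,C,E,F}; column 3 has {A,B,C,E,F} → D.
Cell (r6,c5): row 6 has {B,C,D,E,F}; column 5 has {B,C,E,F} → A.
Cell (r2,c5): row 2 has {B,C,E,F}; column 5 has {A,B,C,E,F} → D.
Cell (r3,c1): row 3 has {A,D,E}; column 1 has {B,E,F} → C.
Cell (r3,c2): row 3 has {A,C,D,E}; column 2 has {A,C,D,E,F} → B.
Cell (r3,c4): row 3 has {A,B,C,D,E}; column 4 has {A,B,C,D,E} → F.
Cell (r5,c1): row 5 has {A,B,C,E,F}; column 1 has {B,C,E,F} → D.
Cell (r2,c1): row 2 has {B,C,D,E,F}; column 1 has {B,C,D,E,F} → A.

E C F D B A / A F C E D B / C B A F E D / B D E A C F / D A B C F E / F E D B A C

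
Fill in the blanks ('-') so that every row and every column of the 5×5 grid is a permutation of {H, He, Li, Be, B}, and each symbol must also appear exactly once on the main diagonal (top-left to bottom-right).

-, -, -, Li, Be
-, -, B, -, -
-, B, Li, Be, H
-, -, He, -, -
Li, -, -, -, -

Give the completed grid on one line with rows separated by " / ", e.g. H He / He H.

B He H Li Be / H Be B He Li / He B Li Be H / Be Li He H B / Li H Be B He

At row 1, column 3: row 1 has {Li,Be}; column 3 has {He,Li,B}; that leaves H.
At row 3, column 1: row 3 has {H,Li,Be,B}; column 1 has {Li}; that leaves He.
At row 5, column 3: row 5 has {Li}; column 3 has {H,He,Li,B}; that leaves Be.
At row 1, column 1: row 1 has {H,Li,Be}; column 1 has {He,Li}; the diagonal has {Li}; that leaves B.
At row 1, column 2: row 1 has {H,Li,Be,B}; column 2 has {B}; that leaves He.
At row 4, column 4: row 4 has {He}; column 4 has {Li,Be}; the diagonal has {Li,B}; that leaves H.
At row 5, column 2: row 5 has {Li,Be}; column 2 has {He,B}; that leaves H.
At row 5, column 5: row 5 has {H,Li,Be}; column 5 has {H,Be}; the diagonal has {H,Li,B}; that leaves He.
At row 2, column 2: row 2 has {B}; column 2 has {H,He,B}; the diagonal has {H,He,Li,B}; that leaves Be.
At row 2, column 4: row 2 has {Be,B}; column 4 has {H,Li,Be}; that leaves He.
At row 2, column 5: row 2 has {He,Be,B}; column 5 has {H,He,Be}; that leaves Li.
At row 4, column 1: row 4 has {H,He}; column 1 has {He,Li,B}; that leaves Be.
At row 4, column 2: row 4 has {H,He,Be}; column 2 has {H,He,Be,B}; that leaves Li.
At row 4, column 5: row 4 has {H,He,Li,Be}; column 5 has {H,He,Li,Be}; that leaves B.
At row 5, column 4: row 5 has {H,He,Li,Be}; column 4 has {H,He,Li,Be}; that leaves B.
At row 2, column 1: row 2 has {He,Li,Be,B}; column 1 has {He,Li,Be,B}; that leaves H.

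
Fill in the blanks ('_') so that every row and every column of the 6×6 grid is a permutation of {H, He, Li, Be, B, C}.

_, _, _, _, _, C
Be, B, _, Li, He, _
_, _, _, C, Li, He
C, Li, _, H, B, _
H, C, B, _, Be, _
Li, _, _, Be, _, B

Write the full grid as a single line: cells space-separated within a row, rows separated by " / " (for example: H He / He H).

(r1,c5) = H
(r2,c6) = H
(r3,c1) = B
(r4,c6) = Be
(r5,c4) = He
(r5,c6) = Li
(r6,c5) = C
(r1,c1) = He
(r1,c2) = Be
(r1,c3) = Li
(r1,c4) = B
(r2,c3) = C
(r3,c2) = H
(r3,c3) = Be
(r4,c3) = He
(r6,c2) = He
(r6,c3) = H

He Be Li B H C / Be B C Li He H / B H Be C Li He / C Li He H B Be / H C B He Be Li / Li He H Be C B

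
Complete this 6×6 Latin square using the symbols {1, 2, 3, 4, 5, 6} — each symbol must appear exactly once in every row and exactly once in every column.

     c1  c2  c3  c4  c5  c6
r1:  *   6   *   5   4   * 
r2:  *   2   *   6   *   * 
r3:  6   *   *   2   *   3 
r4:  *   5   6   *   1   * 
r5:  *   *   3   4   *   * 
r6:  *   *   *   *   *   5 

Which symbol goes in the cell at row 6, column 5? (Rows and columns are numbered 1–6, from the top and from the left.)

(r3,c5) = 5
(r4,c4) = 3
(r5,c2) = 1
(r6,c4) = 1
(r2,c5) = 3
(r3,c2) = 4
(r3,c3) = 1
(r6,c2) = 3
(r1,c3) = 2
(r1,c6) = 1
(r2,c6) = 4
(r4,c6) = 2
(r5,c6) = 6
(r6,c3) = 4
(r1,c1) = 3
(r2,c3) = 5
(r4,c1) = 4
(r5,c5) = 2
(r6,c1) = 2
(r6,c5) = 6

6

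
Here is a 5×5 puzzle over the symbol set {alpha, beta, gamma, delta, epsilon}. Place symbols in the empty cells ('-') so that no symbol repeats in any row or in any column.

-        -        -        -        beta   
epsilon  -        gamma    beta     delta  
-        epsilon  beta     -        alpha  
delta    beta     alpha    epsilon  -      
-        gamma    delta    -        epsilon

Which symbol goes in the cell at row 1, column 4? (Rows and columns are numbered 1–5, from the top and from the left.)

gamma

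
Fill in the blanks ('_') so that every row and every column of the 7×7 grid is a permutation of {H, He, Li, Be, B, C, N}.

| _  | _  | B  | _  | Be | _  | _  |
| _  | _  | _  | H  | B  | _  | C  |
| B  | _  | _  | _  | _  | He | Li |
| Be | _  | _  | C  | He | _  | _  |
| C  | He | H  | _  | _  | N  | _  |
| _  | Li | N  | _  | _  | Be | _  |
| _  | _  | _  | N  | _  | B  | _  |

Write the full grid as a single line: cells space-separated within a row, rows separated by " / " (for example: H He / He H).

(r2,c6) = Li
(r3,c4) = Be
(r4,c3) = Li
(r4,c6) = H
(r5,c5) = Li
(r1,c6) = C
(r3,c3) = C
(r5,c4) = B
(r5,c7) = Be
(r6,c4) = He
(r1,c4) = Li
(r6,c1) = H
(r6,c5) = C
(r6,c7) = B
(r7,c5) = H
(r7,c7) = He
(r3,c5) = N
(r4,c7) = N
(r7,c1) = Li
(r7,c3) = Be
(r1,c7) = H
(r2,c3) = He
(r3,c2) = H
(r4,c2) = B
(r7,c2) = C
(r1,c2) = N
(r2,c1) = N
(r2,c2) = Be
(r1,c1) = He

He N B Li Be C H / N Be He H B Li C / B H C Be N He Li / Be B Li C He H N / C He H B Li N Be / H Li N He C Be B / Li C Be N H B He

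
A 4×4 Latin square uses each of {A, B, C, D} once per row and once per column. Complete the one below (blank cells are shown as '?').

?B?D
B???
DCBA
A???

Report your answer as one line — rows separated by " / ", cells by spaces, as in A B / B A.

(r1,c1) = C
(r1,c3) = A
(r2,c4) = C
(r4,c2) = D
(r4,c3) = C
(r4,c4) = B
(r2,c2) = A
(r2,c3) = D

C B A D / B A D C / D C B A / A D C B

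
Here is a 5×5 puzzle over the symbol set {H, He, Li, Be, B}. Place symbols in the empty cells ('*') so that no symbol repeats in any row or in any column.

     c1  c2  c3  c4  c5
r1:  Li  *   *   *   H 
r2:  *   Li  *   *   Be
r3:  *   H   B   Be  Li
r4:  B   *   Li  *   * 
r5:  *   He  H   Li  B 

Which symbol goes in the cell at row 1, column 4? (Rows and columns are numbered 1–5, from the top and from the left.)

(r2,c3) = He
(r3,c1) = He
(r4,c2) = Be
(r4,c5) = He
(r5,c1) = Be
(r1,c2) = B
(r1,c3) = Be
(r1,c4) = He

He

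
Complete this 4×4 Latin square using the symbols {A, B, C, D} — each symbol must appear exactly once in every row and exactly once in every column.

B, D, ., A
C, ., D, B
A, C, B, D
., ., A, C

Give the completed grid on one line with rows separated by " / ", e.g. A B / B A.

B D C A / C A D B / A C B D / D B A C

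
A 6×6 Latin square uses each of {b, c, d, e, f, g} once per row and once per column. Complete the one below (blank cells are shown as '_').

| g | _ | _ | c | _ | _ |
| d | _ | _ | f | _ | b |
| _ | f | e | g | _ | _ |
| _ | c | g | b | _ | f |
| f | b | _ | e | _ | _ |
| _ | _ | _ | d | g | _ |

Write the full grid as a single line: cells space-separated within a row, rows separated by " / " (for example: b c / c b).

(r2,c3) = c
(r2,c5) = e
(r4,c1) = e
(r4,c5) = d
(r5,c3) = d
(r5,c5) = c
(r5,c6) = g
(r6,c2) = e
(r6,c6) = c
(r1,c2) = d
(r1,c6) = e
(r2,c2) = g
(r3,c5) = b
(r3,c6) = d
(r6,c1) = b
(r6,c3) = f
(r1,c3) = b
(r1,c5) = f
(r3,c1) = c

g d b c f e / d g c f e b / c f e g b d / e c g b d f / f b d e c g / b e f d g c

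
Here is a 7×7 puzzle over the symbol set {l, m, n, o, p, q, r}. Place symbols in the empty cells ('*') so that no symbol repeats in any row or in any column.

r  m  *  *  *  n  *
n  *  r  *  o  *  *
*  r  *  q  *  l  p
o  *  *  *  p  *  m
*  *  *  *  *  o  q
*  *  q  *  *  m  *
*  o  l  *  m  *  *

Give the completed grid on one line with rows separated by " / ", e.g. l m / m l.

r m p l q n o / n q r m o p l / m r o q n l p / o l n r p q m / l p m n r o q / p n q o l m r / q o l p m r n

(r2,c7) = l
(r3,c1) = m
(r3,c5) = n
(r4,c3) = n
(r1,c7) = o
(r3,c3) = o
(r1,c3) = p
(r1,c4) = l
(r1,c5) = q
(r4,c4) = r
(r4,c6) = q
(r5,c3) = m
(r2,c6) = p
(r4,c2) = l
(r7,c6) = r
(r7,c7) = n
(r2,c2) = q
(r2,c4) = m
(r6,c7) = r
(r7,c4) = p
(r5,c4) = n
(r6,c4) = o
(r6,c5) = l
(r7,c1) = q
(r5,c2) = p
(r5,c5) = r
(r6,c1) = p
(r6,c2) = n
(r5,c1) = l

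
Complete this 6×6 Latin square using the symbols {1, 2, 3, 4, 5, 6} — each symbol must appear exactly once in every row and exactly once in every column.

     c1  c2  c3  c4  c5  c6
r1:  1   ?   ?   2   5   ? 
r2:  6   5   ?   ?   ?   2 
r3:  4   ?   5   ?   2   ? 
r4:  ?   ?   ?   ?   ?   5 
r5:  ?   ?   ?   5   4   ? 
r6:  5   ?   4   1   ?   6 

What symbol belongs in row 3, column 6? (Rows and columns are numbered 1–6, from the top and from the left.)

3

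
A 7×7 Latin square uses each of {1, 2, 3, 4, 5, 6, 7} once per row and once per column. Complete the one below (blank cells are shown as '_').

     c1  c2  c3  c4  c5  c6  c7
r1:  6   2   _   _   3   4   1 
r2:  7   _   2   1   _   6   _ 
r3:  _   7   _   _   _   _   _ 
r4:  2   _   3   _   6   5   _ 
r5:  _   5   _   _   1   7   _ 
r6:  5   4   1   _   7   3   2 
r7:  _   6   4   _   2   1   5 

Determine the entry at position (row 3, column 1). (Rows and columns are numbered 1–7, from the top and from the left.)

1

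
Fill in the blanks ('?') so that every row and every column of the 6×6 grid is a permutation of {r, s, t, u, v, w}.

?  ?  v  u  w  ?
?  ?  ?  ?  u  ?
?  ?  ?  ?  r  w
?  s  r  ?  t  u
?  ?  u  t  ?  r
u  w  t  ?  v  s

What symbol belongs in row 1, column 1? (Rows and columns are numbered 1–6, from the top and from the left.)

(r1,c6) = t
(r2,c6) = v
(r3,c3) = s
(r3,c4) = v
(r4,c4) = w
(r5,c2) = v
(r5,c5) = s
(r6,c4) = r
(r1,c2) = r
(r2,c2) = t
(r2,c3) = w
(r2,c4) = s
(r3,c1) = t
(r3,c2) = u
(r4,c1) = v
(r5,c1) = w
(r1,c1) = s

s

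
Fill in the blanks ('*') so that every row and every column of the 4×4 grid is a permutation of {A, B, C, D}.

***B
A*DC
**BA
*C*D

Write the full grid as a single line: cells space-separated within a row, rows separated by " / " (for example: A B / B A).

D A C B / A B D C / C D B A / B C A D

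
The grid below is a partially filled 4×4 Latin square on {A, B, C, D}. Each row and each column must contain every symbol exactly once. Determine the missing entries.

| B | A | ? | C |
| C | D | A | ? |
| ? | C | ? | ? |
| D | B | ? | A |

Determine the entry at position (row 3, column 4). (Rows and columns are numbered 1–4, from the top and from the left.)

D

(r1,c3): row 1 has {A,B,C}; column 3 has {A}, so it must be D.
(r2,c4): row 2 has {A,C,D}; column 4 has {A,C}, so it must be B.
(r3,c1): row 3 has {C}; column 1 has {B,C,D}, so it must be A.
(r3,c3): row 3 has {A,C}; column 3 has {A,D}, so it must be B.
(r3,c4): row 3 has {A,B,C}; column 4 has {A,B,C}, so it must be D.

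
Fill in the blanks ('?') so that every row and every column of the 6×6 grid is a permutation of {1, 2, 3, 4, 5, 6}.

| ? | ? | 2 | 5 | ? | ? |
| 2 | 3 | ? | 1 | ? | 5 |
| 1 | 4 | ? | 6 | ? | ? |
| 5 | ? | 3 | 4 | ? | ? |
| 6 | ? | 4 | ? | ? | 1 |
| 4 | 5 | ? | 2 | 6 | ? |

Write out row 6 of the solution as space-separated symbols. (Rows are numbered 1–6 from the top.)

4 5 1 2 6 3

Cell (r1,c1): row 1 has {2,5}; column 1 has {1,2,4,5,6} → 3.
Cell (r2,c3): row 2 has {1,2,3,5}; column 3 has {2,3,4} → 6.
Cell (r2,c5): row 2 has {1,2,3,5,6}; column 5 has {6} → 4.
Cell (r3,c3): row 3 has {1,4,6}; column 3 has {2,3,4,6} → 5.
Cell (r5,c2): row 5 has {1,4,6}; column 2 has {3,4,5} → 2.
Cell (r5,c4): row 5 has {1,2,4,6}; column 4 has {1,2,4,5,6} → 3.
Cell (r5,c5): row 5 has {1,2,3,4,6}; column 5 has {4,6} → 5.
Cell (r6,c3): row 6 has {2,4,5,6}; column 3 has {2,3,4,5,6} → 1.
Cell (r6,c6): row 6 has {1,2,4,5,6}; column 6 has {1,5} → 3.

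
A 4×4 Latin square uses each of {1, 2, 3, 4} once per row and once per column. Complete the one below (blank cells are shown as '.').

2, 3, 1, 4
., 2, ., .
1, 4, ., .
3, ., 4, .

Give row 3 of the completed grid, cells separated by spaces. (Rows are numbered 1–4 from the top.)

(r2,c1): row 2 has {2}; column 1 has {1,2,3}, so it must be 4.
(r2,c3): row 2 has {2,4}; column 3 has {1,4}, so it must be 3.
(r2,c4): row 2 has {2,3,4}; column 4 has {4}, so it must be 1.
(r3,c3): row 3 has {1,4}; column 3 has {1,3,4}, so it must be 2.
(r3,c4): row 3 has {1,2,4}; column 4 has {1,4}, so it must be 3.

1 4 2 3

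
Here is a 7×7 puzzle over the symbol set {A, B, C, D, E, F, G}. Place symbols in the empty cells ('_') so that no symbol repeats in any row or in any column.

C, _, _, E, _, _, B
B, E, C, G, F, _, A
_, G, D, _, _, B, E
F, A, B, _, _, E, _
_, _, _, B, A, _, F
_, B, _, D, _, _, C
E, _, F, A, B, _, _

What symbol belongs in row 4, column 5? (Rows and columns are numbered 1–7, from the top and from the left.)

G

(r2,c6) = D
(r3,c1) = A
(r3,c5) = C
(r4,c4) = C
(r6,c1) = G
(r6,c5) = E
(r3,c4) = F
(r5,c1) = D
(r5,c2) = C
(r5,c6) = G
(r6,c3) = A
(r6,c6) = F
(r7,c2) = D
(r7,c6) = C
(r7,c7) = G
(r1,c2) = F
(r1,c3) = G
(r1,c5) = D
(r1,c6) = A
(r4,c5) = G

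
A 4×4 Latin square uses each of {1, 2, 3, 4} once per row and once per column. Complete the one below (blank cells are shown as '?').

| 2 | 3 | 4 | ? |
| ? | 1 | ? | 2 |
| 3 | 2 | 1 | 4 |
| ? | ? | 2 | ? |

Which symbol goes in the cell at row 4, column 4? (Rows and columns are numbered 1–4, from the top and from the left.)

3

(r1,c4): row 1 has {2,3,4}; column 4 has {2,4}, so it must be 1.
(r2,c1): row 2 has {1,2}; column 1 has {2,3}, so it must be 4.
(r2,c3): row 2 has {1,2,4}; column 3 has {1,2,4}, so it must be 3.
(r4,c1): row 4 has {2}; column 1 has {2,3,4}, so it must be 1.
(r4,c2): row 4 has {1,2}; column 2 has {1,2,3}, so it must be 4.
(r4,c4): row 4 has {1,2,4}; column 4 has {1,2,4}, so it must be 3.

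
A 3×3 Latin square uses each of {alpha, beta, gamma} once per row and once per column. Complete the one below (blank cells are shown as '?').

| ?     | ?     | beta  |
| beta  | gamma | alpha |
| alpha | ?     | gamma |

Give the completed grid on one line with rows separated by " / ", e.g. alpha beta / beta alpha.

gamma alpha beta / beta gamma alpha / alpha beta gamma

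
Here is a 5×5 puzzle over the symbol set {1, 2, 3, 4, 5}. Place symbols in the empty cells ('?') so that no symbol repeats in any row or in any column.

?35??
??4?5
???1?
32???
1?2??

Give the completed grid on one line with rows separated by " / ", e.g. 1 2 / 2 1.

(r2,c1): row 2 has {4,5}; column 1 has {1,3}, so it must be 2.
(r2,c2): row 2 has {2,4,5}; column 2 has {2,3}, so it must be 1.
(r2,c4): row 2 has {1,2,4,5}; column 4 has {1}, so it must be 3.
(r3,c3): row 3 has {1}; column 3 has {2,4,5}, so it must be 3.
(r4,c3): row 4 has {2,3}; column 3 has {2,3,4,5}, so it must be 1.
(r4,c5): row 4 has {1,2,3}; column 5 has {5}, so it must be 4.
(r5,c5): row 5 has {1,2}; column 5 has {4,5}, so it must be 3.
(r1,c1): row 1 has {3,5}; column 1 has {1,2,3}, so it must be 4.
(r1,c4): row 1 has {3,4,5}; column 4 has {1,3}, so it must be 2.
(r1,c5): row 1 has {2,3,4,5}; column 5 has {3,4,5}, so it must be 1.
(r3,c1): row 3 has {1,3}; column 1 has {1,2,3,4}, so it must be 5.
(r3,c2): row 3 has {1,3,5}; column 2 has {1,2,3}, so it must be 4.
(r3,c5): row 3 has {1,3,4,5}; column 5 has {1,3,4,5}, so it must be 2.
(r4,c4): row 4 has {1,2,3,4}; column 4 has {1,2,3}, so it must be 5.
(r5,c2): row 5 has {1,2,3}; column 2 has {1,2,3,4}, so it must be 5.
(r5,c4): row 5 has {1,2,3,5}; column 4 has {1,2,3,5}, so it must be 4.

4 3 5 2 1 / 2 1 4 3 5 / 5 4 3 1 2 / 3 2 1 5 4 / 1 5 2 4 3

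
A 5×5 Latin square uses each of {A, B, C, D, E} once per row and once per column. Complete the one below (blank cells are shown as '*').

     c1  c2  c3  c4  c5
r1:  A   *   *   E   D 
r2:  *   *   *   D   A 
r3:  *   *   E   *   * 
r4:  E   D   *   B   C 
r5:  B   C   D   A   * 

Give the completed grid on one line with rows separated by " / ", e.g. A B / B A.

A B C E D / C E B D A / D A E C B / E D A B C / B C D A E

At row 1, column 2: row 1 has {A,D,E}; column 2 has {C,D}; that leaves B.
At row 1, column 3: row 1 has {A,B,D,E}; column 3 has {D,E}; that leaves C.
At row 2, column 1: row 2 has {A,D}; column 1 has {A,B,E}; that leaves C.
At row 2, column 2: row 2 has {A,C,D}; column 2 has {B,C,D}; that leaves E.
At row 2, column 3: row 2 has {A,C,D,E}; column 3 has {C,D,E}; that leaves B.
At row 3, column 1: row 3 has {E}; column 1 has {A,B,C,E}; that leaves D.
At row 3, column 2: row 3 has {D,E}; column 2 has {B,C,D,E}; that leaves A.
At row 3, column 4: row 3 has {A,D,E}; column 4 has {A,B,D,E}; that leaves C.
At row 3, column 5: row 3 has {A,C,D,E}; column 5 has {A,C,D}; that leaves B.
At row 4, column 3: row 4 has {B,C,D,E}; column 3 has {B,C,D,E}; that leaves A.
At row 5, column 5: row 5 has {A,B,C,D}; column 5 has {A,B,C,D}; that leaves E.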